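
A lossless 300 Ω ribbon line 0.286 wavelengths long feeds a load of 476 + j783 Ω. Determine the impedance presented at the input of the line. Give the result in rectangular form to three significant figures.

Z_in ≈ 47.4 − j15.7 Ω

βl = 2π × 0.286 = 103°
tan(βl) = tan(103°) = -4.35
Z_in = Z_0·(Z_L + jZ_0·tanβl)/(Z_0 + jZ_L·tanβl)
     = 300·(476 − j521)/(3700 − j2070)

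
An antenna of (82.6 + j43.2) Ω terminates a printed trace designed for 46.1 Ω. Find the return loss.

RL ≈ 7.61 dB

Γ = (36.5 + j43.2)/(128.7 + j43.2), |Γ| = 0.417
RL = −20·log₁₀|Γ| = −20·log₁₀(0.417)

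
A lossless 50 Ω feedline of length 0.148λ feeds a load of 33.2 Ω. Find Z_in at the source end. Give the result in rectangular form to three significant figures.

βl = 2π × 0.148 = 53.3°
tan(βl) = tan(53.3°) = 1.34
Z_in = Z_0·(Z_L + jZ_0·tanβl)/(Z_0 + jZ_L·tanβl)
     = 50·(33.2 + j67)/(50 + j44.5)

Z_in ≈ 51.8 + j20.9 Ω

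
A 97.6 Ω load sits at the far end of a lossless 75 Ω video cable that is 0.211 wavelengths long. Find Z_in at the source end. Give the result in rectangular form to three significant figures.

Z_in ≈ 59.1 − j7.41 Ω

βl = 2π × 0.211 = 76°
tan(βl) = tan(76°) = 4
Z_in = Z_0·(Z_L + jZ_0·tanβl)/(Z_0 + jZ_L·tanβl)
     = 75·(97.6 + j300)/(75 + j390)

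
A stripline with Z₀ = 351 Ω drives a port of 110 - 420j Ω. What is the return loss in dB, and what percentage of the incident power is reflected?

Γ = (-241 − j420)/(461 − j420), |Γ| = 0.776
RL = −20·log₁₀(0.776) = 2.2 dB
P_refl/P_inc = |Γ|² = 0.603

RL ≈ 2.2 dB; 60.3% of incident power reflected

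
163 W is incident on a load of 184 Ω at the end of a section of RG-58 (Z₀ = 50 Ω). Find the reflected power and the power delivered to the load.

P_reflected ≈ 53.5 W; P_delivered ≈ 110 W

Γ = (184 − 50)/(184 + 50) = 0.573
|Γ|² = 0.328
P_refl = |Γ|²·P_inc = 53.5 W, P_del = (1 − |Γ|²)·P_inc = 110 W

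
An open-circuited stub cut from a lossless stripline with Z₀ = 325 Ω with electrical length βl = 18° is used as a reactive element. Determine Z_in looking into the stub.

Z_in ≈ −j1000 Ω

tan(βl) = 0.325
For an open-circuited stub, Z_in = −jZ_0·cot(βl) = −jZ_0/tan(βl)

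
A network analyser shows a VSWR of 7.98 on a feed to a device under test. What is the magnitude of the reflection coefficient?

|Γ| = (S − 1)/(S + 1) = (7.98 − 1)/(7.98 + 1) = 6.98/8.98

|Γ| ≈ 0.777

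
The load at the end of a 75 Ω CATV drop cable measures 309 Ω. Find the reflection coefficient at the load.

Γ = (Z_L − Z_0)/(Z_L + Z_0) = (309 − 75)/(309 + 75) = 234/384

Γ = 0.609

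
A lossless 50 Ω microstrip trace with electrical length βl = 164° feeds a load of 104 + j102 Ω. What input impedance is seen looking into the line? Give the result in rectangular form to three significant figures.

Z_in ≈ 39.2 + j70.1 Ω

tan(βl) = tan(164°) = -0.287
Z_in = Z_0·(Z_L + jZ_0·tanβl)/(Z_0 + jZ_L·tanβl)
     = 50·(104 + j87.7)/(79.2 − j29.8)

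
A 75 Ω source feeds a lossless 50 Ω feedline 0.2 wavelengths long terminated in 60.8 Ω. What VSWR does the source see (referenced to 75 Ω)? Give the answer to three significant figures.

VSWR ≈ 1.78

βl = 2π × 0.2 = 72°
tan(βl) = 3.08
Z_in = Z_0·(Z_L + jZ_0·tanβl)/(Z_0 + jZ_L·tanβl) = 42.4 − j4.91 Ω
Γ_s = (Z_in − Z_s)/(Z_in + Z_s) = (-32.6 − j4.91)/(117 − j4.91), |Γ_s| = 0.28
VSWR = (1 + |Γ_s|)/(1 − |Γ_s|)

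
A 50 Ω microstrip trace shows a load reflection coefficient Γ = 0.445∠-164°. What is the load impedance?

Z_L = Z_0·(1 + Γ)/(1 − Γ) = 50·(0.572 − j0.123)/(1.43 + j0.123)

Z_L ≈ 19.5 − j5.97 Ω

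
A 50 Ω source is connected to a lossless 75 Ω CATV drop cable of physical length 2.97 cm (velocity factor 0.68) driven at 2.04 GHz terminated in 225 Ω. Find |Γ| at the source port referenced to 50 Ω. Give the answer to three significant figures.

λ = v/f = 0.68·c / 2.04 GHz = 0.1 m
βl = 2π·l/λ = 2π × 0.297 = 107°
tan(βl) = -3.29
Z_in = Z_0·(Z_L + jZ_0·tanβl)/(Z_0 + jZ_L·tanβl) = 27 + j20.1 Ω
Γ_s = (Z_in − Z_s)/(Z_in + Z_s) = (-23 + j20.1)/(77 + j20.1), |Γ_s| = 0.383

|Γ| ≈ 0.383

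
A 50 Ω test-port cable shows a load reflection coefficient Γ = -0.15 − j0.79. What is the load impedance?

Z_L ≈ 9.08 − j40.6 Ω

Z_L = Z_0·(1 + Γ)/(1 − Γ) = 50·(0.85 − j0.79)/(1.15 + j0.79)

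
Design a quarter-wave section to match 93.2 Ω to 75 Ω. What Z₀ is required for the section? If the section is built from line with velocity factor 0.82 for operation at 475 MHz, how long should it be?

Z_qwt ≈ 83.6 Ω; length ≈ 12.9 cm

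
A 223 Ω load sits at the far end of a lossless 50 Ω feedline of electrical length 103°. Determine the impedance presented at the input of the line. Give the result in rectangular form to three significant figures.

tan(βl) = tan(103°) = -4.33
Z_in = Z_0·(Z_L + jZ_0·tanβl)/(Z_0 + jZ_L·tanβl)
     = 50·(223 − j217)/(50 − j966)

Z_in ≈ 11.8 + j10.9 Ω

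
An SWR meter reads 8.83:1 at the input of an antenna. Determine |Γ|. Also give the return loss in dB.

|Γ| ≈ 0.797; return loss ≈ 1.98 dB

|Γ| = (S − 1)/(S + 1) = (8.83 − 1)/(8.83 + 1) = 7.83/9.83
RL = −20·log₁₀|Γ| = −20·log₁₀(0.797)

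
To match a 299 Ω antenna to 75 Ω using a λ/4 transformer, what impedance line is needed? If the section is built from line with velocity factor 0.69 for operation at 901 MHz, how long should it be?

Z_qwt ≈ 150 Ω; length ≈ 5.74 cm

Z_qwt = √(Z_0·R_L) = √(75 × 299) = √22420
λ = 0.69·c/f = 0.23 m, so l = λ/4 = 0.0574 m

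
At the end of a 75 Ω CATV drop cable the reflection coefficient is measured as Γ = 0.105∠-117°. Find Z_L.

Z_L ≈ 67 − j12.7 Ω

Z_L = Z_0·(1 + Γ)/(1 − Γ) = 75·(0.952 − j0.0936)/(1.05 + j0.0936)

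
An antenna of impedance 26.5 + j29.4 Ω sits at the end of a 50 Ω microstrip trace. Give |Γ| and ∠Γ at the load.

Γ ≈ 0.459 ∠ 108°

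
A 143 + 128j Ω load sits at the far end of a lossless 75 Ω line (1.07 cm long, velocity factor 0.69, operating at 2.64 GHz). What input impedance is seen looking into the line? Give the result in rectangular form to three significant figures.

Z_in ≈ 57.6 − j90.3 Ω

λ = v/f = 0.69·c / 2.64 GHz = 0.0784 m
βl = 2π·l/λ = 2π × 0.136 = 49.1°
tan(βl) = tan(49.1°) = 1.16
Z_in = Z_0·(Z_L + jZ_0·tanβl)/(Z_0 + jZ_L·tanβl)
     = 75·(143 + j215)/(-72.9 + j165)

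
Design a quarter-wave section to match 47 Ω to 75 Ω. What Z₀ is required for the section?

Z_qwt = √(Z_0·R_L) = √(75 × 47) = √3525

Z_qwt ≈ 59.4 Ω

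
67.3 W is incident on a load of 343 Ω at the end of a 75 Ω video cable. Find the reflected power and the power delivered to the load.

P_reflected ≈ 27.7 W; P_delivered ≈ 39.6 W

Γ = (343 − 75)/(343 + 75) = 0.641
|Γ|² = 0.411
P_refl = |Γ|²·P_inc = 27.7 W, P_del = (1 − |Γ|²)·P_inc = 39.6 W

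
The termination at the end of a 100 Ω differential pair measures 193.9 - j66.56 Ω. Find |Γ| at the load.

Γ = (Z_L − Z_0)/(Z_L + Z_0) = (93.9 − j66.56)/(293.9 − j66.56)
|Γ| = 115/301

|Γ| ≈ 0.382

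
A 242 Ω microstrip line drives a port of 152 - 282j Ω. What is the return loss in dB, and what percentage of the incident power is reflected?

RL ≈ 4.28 dB; 37.3% of incident power reflected

Γ = (-90 − j282)/(394 − j282), |Γ| = 0.611
RL = −20·log₁₀(0.611) = 4.28 dB
P_refl/P_inc = |Γ|² = 0.373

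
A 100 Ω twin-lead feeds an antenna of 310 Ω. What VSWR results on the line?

Γ = (310 − 100)/(310 + 100) = 0.512
VSWR = (1 + 0.512)/(1 − 0.512)

VSWR ≈ 3.1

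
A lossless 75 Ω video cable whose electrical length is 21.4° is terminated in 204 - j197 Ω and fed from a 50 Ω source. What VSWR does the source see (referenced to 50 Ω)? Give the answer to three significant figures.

tan(βl) = 0.392
Z_in = Z_0·(Z_L + jZ_0·tanβl)/(Z_0 + jZ_L·tanβl) = 44.8 − j106 Ω
Γ_s = (Z_in − Z_s)/(Z_in + Z_s) = (-5.21 − j106)/(94.8 − j106), |Γ_s| = 0.747
VSWR = (1 + |Γ_s|)/(1 − |Γ_s|)

VSWR ≈ 6.9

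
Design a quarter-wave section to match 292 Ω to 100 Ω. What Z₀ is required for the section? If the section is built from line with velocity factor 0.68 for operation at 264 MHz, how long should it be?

Z_qwt ≈ 171 Ω; length ≈ 19.3 cm

Z_qwt = √(Z_0·R_L) = √(100 × 292) = √29200
λ = 0.68·c/f = 0.773 m, so l = λ/4 = 0.193 m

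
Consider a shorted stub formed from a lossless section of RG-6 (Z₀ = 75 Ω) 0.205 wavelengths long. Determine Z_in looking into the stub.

βl = 2π × 0.205 = 73.8°
tan(βl) = 3.44
For a shorted stub, Z_in = jZ_0·tan(βl)

Z_in ≈ +j258 Ω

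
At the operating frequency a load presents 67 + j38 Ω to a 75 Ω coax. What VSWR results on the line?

Γ = (Z_L − Z_0)/(Z_L + Z_0) = (-8 + j38)/(142 + j38)
|Γ| = 38.8/147 = 0.264
VSWR = (1 + |Γ|)/(1 − |Γ|) = 1.26/0.736

VSWR ≈ 1.72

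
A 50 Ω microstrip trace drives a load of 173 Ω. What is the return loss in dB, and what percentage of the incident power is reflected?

Γ = (173 − 50)/(173 + 50) = 0.552
RL = −20·log₁₀(0.552) = 5.17 dB
P_refl/P_inc = |Γ|² = 0.304

RL ≈ 5.17 dB; 30.4% of incident power reflected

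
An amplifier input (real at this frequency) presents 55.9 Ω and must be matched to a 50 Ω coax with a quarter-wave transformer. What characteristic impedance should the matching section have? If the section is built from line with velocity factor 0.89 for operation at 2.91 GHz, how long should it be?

Z_qwt = √(Z_0·R_L) = √(50 × 55.9) = √2795
λ = 0.89·c/f = 0.0918 m, so l = λ/4 = 0.0229 m

Z_qwt ≈ 52.9 Ω; length ≈ 2.29 cm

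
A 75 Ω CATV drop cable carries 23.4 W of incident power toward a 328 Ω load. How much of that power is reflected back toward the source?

Γ = (328 − 75)/(328 + 75) = 0.628
|Γ|² = 0.394
P_refl = |Γ|²·P_inc = 9.22 W, P_del = (1 − |Γ|²)·P_inc = 14.2 W

P_reflected ≈ 9.22 W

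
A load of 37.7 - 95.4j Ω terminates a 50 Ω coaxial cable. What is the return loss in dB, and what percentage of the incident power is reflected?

RL ≈ 2.59 dB; 55.1% of incident power reflected

Γ = (-12.3 − j95.4)/(87.7 − j95.4), |Γ| = 0.742
RL = −20·log₁₀(0.742) = 2.59 dB
P_refl/P_inc = |Γ|² = 0.551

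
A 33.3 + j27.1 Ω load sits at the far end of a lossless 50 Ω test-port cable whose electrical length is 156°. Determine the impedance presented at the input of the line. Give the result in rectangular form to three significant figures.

Z_in ≈ 24.5 + j9.75 Ω

tan(βl) = tan(156°) = -0.445
Z_in = Z_0·(Z_L + jZ_0·tanβl)/(Z_0 + jZ_L·tanβl)
     = 50·(33.3 + j4.84)/(62.1 − j14.8)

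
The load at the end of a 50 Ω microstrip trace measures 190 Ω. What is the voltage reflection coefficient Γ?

Γ = (Z_L − Z_0)/(Z_L + Z_0) = (190 − 50)/(190 + 50) = 140/240

Γ = 0.583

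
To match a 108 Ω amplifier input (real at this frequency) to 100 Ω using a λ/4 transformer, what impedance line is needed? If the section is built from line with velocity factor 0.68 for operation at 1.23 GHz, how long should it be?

Z_qwt = √(Z_0·R_L) = √(100 × 108) = √10800
λ = 0.68·c/f = 0.166 m, so l = λ/4 = 0.0415 m

Z_qwt ≈ 104 Ω; length ≈ 4.15 cm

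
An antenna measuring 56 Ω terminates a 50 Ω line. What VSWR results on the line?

VSWR ≈ 1.12

Γ = (56 − 50)/(56 + 50) = 0.0566
VSWR = (1 + 0.0566)/(1 − 0.0566)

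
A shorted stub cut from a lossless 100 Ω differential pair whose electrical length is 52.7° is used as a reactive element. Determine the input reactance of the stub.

tan(βl) = 1.31
For a shorted stub, Z_in = jZ_0·tan(βl)

X_in ≈ 131 Ω (inductive)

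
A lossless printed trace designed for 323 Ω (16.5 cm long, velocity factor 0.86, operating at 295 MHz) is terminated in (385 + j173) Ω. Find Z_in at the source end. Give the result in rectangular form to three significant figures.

Z_in ≈ 312 − j165 Ω

λ = v/f = 0.86·c / 295 MHz = 0.875 m
βl = 2π·l/λ = 2π × 0.189 = 67.9°
tan(βl) = tan(67.9°) = 2.46
Z_in = Z_0·(Z_L + jZ_0·tanβl)/(Z_0 + jZ_L·tanβl)
     = 323·(385 + j969)/(-103 + j949)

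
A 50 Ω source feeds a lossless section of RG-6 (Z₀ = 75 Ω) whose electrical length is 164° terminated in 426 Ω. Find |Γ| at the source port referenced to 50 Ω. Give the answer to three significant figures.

|Γ| ≈ 0.782

tan(βl) = -0.287
Z_in = Z_0·(Z_L + jZ_0·tanβl)/(Z_0 + jZ_L·tanβl) = 126 + j184 Ω
Γ_s = (Z_in − Z_s)/(Z_in + Z_s) = (76.2 + j184)/(176 + j184), |Γ_s| = 0.782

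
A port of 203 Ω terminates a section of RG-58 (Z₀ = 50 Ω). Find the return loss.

RL ≈ 4.37 dB

Γ = (203 − 50)/(203 + 50) = 0.605
RL = −20·log₁₀|Γ| = −20·log₁₀(0.605)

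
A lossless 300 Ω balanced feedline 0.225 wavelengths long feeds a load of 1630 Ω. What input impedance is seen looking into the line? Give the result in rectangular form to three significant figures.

Z_in ≈ 56.6 − j45.9 Ω

βl = 2π × 0.225 = 81°
tan(βl) = tan(81°) = 6.31
Z_in = Z_0·(Z_L + jZ_0·tanβl)/(Z_0 + jZ_L·tanβl)
     = 300·(1630 + j1890)/(300 + j10300)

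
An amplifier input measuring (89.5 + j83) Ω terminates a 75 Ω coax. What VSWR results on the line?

VSWR ≈ 2.69

Γ = (Z_L − Z_0)/(Z_L + Z_0) = (14.5 + j83)/(164.5 + j83)
|Γ| = 84.3/184 = 0.457
VSWR = (1 + |Γ|)/(1 − |Γ|) = 1.46/0.543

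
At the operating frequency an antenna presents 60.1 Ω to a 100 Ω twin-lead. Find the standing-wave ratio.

VSWR ≈ 1.66

Γ = (60.1 − 100)/(60.1 + 100) = -0.249
VSWR = (1 + 0.249)/(1 − 0.249)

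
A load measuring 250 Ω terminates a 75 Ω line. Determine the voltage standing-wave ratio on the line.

For a purely resistive load, VSWR = R_L/Z_0 or Z_0/R_L (whichever > 1) = 250/75

VSWR ≈ 3.33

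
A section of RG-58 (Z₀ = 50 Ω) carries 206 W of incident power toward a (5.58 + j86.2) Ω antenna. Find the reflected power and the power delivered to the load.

|Γ| = |(-44.42 + j86.2)/(55.58 + j86.2)| = 0.945
|Γ|² = 0.894
P_refl = |Γ|²·P_inc = 184 W, P_del = (1 − |Γ|²)·P_inc = 21.9 W

P_reflected ≈ 184 W; P_delivered ≈ 21.9 W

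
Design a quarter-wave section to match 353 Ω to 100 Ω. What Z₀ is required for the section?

Z_qwt ≈ 188 Ω

Z_qwt = √(Z_0·R_L) = √(100 × 353) = √35300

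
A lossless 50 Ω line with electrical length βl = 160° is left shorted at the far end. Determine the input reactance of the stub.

X_in ≈ -18.2 Ω (capacitive)

tan(βl) = -0.364
For a shorted stub, Z_in = jZ_0·tan(βl)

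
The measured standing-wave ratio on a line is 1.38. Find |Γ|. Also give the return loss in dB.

|Γ| ≈ 0.16; return loss ≈ 15.9 dB

|Γ| = (S − 1)/(S + 1) = (1.38 − 1)/(1.38 + 1) = 0.38/2.38
RL = −20·log₁₀|Γ| = −20·log₁₀(0.16)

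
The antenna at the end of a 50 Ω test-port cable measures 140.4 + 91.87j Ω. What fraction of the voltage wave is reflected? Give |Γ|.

|Γ| ≈ 0.61

Γ = (Z_L − Z_0)/(Z_L + Z_0) = (90.4 + j91.87)/(190.4 + j91.87)
|Γ| = 129/211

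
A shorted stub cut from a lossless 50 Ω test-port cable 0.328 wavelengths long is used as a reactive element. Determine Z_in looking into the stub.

βl = 2π × 0.328 = 118°
tan(βl) = -1.87
For a shorted stub, Z_in = jZ_0·tan(βl)

Z_in ≈ −j93.7 Ω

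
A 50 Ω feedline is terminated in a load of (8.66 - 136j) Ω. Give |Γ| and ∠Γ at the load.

Γ ≈ 0.96 ∠ -40.2°

Γ = (Z_L − Z_0)/(Z_L + Z_0) = (-41.34 − j136)/(58.66 − j136)
|Γ| = 142/148 = 0.96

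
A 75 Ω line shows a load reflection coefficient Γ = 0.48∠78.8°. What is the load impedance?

Z_L = Z_0·(1 + Γ)/(1 − Γ) = 75·(1.09 + j0.471)/(0.907 − j0.471)

Z_L ≈ 55.3 + j67.7 Ω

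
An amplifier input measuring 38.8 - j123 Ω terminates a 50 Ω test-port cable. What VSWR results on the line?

VSWR ≈ 9.76

Γ = (Z_L − Z_0)/(Z_L + Z_0) = (-11.2 − j123)/(88.8 − j123)
|Γ| = 124/152 = 0.814
VSWR = (1 + |Γ|)/(1 − |Γ|) = 1.81/0.186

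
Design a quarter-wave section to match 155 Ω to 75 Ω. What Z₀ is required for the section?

Z_qwt = √(Z_0·R_L) = √(75 × 155) = √11620

Z_qwt ≈ 108 Ω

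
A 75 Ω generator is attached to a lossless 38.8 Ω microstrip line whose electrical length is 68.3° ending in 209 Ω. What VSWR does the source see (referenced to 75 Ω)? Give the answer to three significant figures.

VSWR ≈ 9.4

tan(βl) = 2.51
Z_in = Z_0·(Z_L + jZ_0·tanβl)/(Z_0 + jZ_L·tanβl) = 8.3 − j14.8 Ω
Γ_s = (Z_in − Z_s)/(Z_in + Z_s) = (-66.7 − j14.8)/(83.3 − j14.8), |Γ_s| = 0.808
VSWR = (1 + |Γ_s|)/(1 − |Γ_s|)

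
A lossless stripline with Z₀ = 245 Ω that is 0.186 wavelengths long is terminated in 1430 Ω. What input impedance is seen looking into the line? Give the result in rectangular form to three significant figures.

βl = 2π × 0.186 = 67°
tan(βl) = tan(67°) = 2.35
Z_in = Z_0·(Z_L + jZ_0·tanβl)/(Z_0 + jZ_L·tanβl)
     = 245·(1430 + j576)/(245 + j3360)

Z_in ≈ 49.3 − j101 Ω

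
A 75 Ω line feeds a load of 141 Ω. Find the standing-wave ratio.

Γ = (141 − 75)/(141 + 75) = 0.306
VSWR = (1 + 0.306)/(1 − 0.306)

VSWR ≈ 1.88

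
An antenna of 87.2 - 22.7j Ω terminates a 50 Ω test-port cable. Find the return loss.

RL ≈ 10.1 dB

Γ = (37.2 − j22.7)/(137.2 − j22.7), |Γ| = 0.313
RL = −20·log₁₀|Γ| = −20·log₁₀(0.313)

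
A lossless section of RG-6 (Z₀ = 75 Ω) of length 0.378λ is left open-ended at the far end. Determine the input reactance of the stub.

βl = 2π × 0.378 = 136°
tan(βl) = -0.963
For an open-ended stub, Z_in = −jZ_0·cot(βl) = −jZ_0/tan(βl)

X_in ≈ 77.9 Ω (inductive)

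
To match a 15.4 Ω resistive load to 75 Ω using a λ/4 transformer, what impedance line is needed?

Z_qwt ≈ 34 Ω

Z_qwt = √(Z_0·R_L) = √(75 × 15.4) = √1155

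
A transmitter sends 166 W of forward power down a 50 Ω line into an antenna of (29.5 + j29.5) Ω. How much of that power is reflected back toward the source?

P_reflected ≈ 29.8 W

|Γ| = |(-20.5 + j29.5)/(79.5 + j29.5)| = 0.424
|Γ|² = 0.179
P_refl = |Γ|²·P_inc = 29.8 W, P_del = (1 − |Γ|²)·P_inc = 136 W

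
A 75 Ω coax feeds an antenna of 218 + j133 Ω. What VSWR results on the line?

VSWR ≈ 4.09

Γ = (Z_L − Z_0)/(Z_L + Z_0) = (143 + j133)/(293 + j133)
|Γ| = 195/322 = 0.607
VSWR = (1 + |Γ|)/(1 − |Γ|) = 1.61/0.393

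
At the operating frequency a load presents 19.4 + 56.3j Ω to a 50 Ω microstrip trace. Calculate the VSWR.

VSWR ≈ 6.07

Γ = (Z_L − Z_0)/(Z_L + Z_0) = (-30.6 + j56.3)/(69.4 + j56.3)
|Γ| = 64.1/89.4 = 0.717
VSWR = (1 + |Γ|)/(1 − |Γ|) = 1.72/0.283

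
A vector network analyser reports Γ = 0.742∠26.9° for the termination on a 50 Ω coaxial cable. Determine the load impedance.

Z_L = Z_0·(1 + Γ)/(1 − Γ) = 50·(1.66 + j0.336)/(0.338 − j0.336)

Z_L ≈ 98.9 + j148 Ω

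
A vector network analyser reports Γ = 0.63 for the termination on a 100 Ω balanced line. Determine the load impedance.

Z_L ≈ 441 Ω

Z_L = Z_0·(1 + Γ)/(1 − Γ) = 100·(1.63)/(0.37)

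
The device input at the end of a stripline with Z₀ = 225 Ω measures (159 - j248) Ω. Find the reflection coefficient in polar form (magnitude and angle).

Γ = (Z_L − Z_0)/(Z_L + Z_0) = (-66 − j248)/(384 − j248)
|Γ| = 257/457 = 0.561

Γ ≈ 0.561 ∠ -72°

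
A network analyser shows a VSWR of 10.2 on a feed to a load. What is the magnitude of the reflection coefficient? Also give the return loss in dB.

|Γ| ≈ 0.821; return loss ≈ 1.71 dB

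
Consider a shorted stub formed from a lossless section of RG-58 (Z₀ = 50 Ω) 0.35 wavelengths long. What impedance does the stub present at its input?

βl = 2π × 0.35 = 126°
tan(βl) = -1.38
For a shorted stub, Z_in = jZ_0·tan(βl)

Z_in ≈ −j68.8 Ω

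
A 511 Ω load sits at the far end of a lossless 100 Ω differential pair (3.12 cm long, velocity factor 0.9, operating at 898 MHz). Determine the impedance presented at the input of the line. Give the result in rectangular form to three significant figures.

λ = v/f = 0.9·c / 898 MHz = 0.301 m
βl = 2π·l/λ = 2π × 0.104 = 37.4°
tan(βl) = tan(37.4°) = 0.763
Z_in = Z_0·(Z_L + jZ_0·tanβl)/(Z_0 + jZ_L·tanβl)
     = 100·(511 + j76.3)/(100 + j390)

Z_in ≈ 49.9 − j118 Ω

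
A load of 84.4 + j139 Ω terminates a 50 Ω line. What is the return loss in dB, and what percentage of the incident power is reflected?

RL ≈ 2.61 dB; 54.8% of incident power reflected

Γ = (34.4 + j139)/(134.4 + j139), |Γ| = 0.741
RL = −20·log₁₀(0.741) = 2.61 dB
P_refl/P_inc = |Γ|² = 0.548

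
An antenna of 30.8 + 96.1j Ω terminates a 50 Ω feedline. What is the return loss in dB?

Γ = (-19.2 + j96.1)/(80.8 + j96.1), |Γ| = 0.781
RL = −20·log₁₀|Γ| = −20·log₁₀(0.781)

RL ≈ 2.15 dB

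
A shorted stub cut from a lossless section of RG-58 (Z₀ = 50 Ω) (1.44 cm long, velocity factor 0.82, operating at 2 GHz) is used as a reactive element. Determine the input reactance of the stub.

X_in ≈ 45.3 Ω (inductive)

λ = v/f = 0.82·c / 2 GHz = 0.123 m
βl = 2π·l/λ = 2π × 0.117 = 42.1°
tan(βl) = 0.905
For a shorted stub, Z_in = jZ_0·tan(βl)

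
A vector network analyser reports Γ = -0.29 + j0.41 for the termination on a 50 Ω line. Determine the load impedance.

Z_L = Z_0·(1 + Γ)/(1 − Γ) = 50·(0.71 + j0.41)/(1.29 − j0.41)

Z_L ≈ 20.4 + j22.4 Ω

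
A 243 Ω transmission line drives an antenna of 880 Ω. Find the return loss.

RL ≈ 4.92 dB

Γ = (880 − 243)/(880 + 243) = 0.567
RL = −20·log₁₀|Γ| = −20·log₁₀(0.567)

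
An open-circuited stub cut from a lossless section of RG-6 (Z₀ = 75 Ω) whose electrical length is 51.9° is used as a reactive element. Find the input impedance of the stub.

tan(βl) = 1.28
For an open-circuited stub, Z_in = −jZ_0·cot(βl) = −jZ_0/tan(βl)

Z_in ≈ −j58.8 Ω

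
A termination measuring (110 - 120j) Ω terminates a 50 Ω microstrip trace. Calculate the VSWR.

Γ = (Z_L − Z_0)/(Z_L + Z_0) = (60 − j120)/(160 − j120)
|Γ| = 134/200 = 0.671
VSWR = (1 + |Γ|)/(1 − |Γ|) = 1.67/0.329

VSWR ≈ 5.08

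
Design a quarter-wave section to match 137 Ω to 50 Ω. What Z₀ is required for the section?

Z_qwt ≈ 82.8 Ω

Z_qwt = √(Z_0·R_L) = √(50 × 137) = √6850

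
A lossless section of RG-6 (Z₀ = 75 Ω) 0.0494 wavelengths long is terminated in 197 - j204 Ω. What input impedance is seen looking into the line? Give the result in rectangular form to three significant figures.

βl = 2π × 0.0494 = 17.8°
tan(βl) = tan(17.8°) = 0.321
Z_in = Z_0·(Z_L + jZ_0·tanβl)/(Z_0 + jZ_L·tanβl)
     = 75·(197 − j180)/(140 + j63.2)

Z_in ≈ 51.5 − j119 Ω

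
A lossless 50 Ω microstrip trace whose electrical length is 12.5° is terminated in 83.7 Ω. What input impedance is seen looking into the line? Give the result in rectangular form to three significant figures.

tan(βl) = tan(12.5°) = 0.222
Z_in = Z_0·(Z_L + jZ_0·tanβl)/(Z_0 + jZ_L·tanβl)
     = 50·(83.7 + j11.1)/(50 + j18.6)

Z_in ≈ 77.2 − j17.6 Ω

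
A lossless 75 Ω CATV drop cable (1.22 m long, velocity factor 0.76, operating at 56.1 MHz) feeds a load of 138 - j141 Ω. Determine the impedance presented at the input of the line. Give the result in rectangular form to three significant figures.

Z_in ≈ 26.3 + j46.7 Ω

λ = v/f = 0.76·c / 56.1 MHz = 4.06 m
βl = 2π·l/λ = 2π × 0.3 = 108°
tan(βl) = tan(108°) = -3.07
Z_in = Z_0·(Z_L + jZ_0·tanβl)/(Z_0 + jZ_L·tanβl)
     = 75·(138 − j371)/(-357 − j423)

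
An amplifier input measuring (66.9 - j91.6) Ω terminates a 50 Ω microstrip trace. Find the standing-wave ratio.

VSWR ≈ 4.36

Γ = (Z_L − Z_0)/(Z_L + Z_0) = (16.9 − j91.6)/(116.9 − j91.6)
|Γ| = 93.1/149 = 0.627
VSWR = (1 + |Γ|)/(1 − |Γ|) = 1.63/0.373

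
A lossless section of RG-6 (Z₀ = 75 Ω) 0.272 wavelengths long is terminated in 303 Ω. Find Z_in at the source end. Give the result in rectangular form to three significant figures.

Z_in ≈ 18.9 + j9.78 Ω

βl = 2π × 0.272 = 97.9°
tan(βl) = tan(97.9°) = -7.19
Z_in = Z_0·(Z_L + jZ_0·tanβl)/(Z_0 + jZ_L·tanβl)
     = 75·(303 − j539)/(75 − j2180)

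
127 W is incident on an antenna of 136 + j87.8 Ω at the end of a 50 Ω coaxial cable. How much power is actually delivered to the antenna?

P_delivered ≈ 81.7 W

|Γ| = |(86 + j87.8)/(186 + j87.8)| = 0.598
|Γ|² = 0.357
P_refl = |Γ|²·P_inc = 45.3 W, P_del = (1 − |Γ|²)·P_inc = 81.7 W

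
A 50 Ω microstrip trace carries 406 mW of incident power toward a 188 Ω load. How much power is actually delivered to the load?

Γ = (188 − 50)/(188 + 50) = 0.58
|Γ|² = 0.336
P_refl = |Γ|²·P_inc = 136 mW, P_del = (1 − |Γ|²)·P_inc = 270 mW

P_delivered ≈ 270 mW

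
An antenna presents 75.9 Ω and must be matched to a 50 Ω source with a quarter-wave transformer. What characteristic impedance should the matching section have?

Z_qwt ≈ 61.6 Ω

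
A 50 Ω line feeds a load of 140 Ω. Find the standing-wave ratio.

Γ = (140 − 50)/(140 + 50) = 0.474
VSWR = (1 + 0.474)/(1 − 0.474)

VSWR ≈ 2.8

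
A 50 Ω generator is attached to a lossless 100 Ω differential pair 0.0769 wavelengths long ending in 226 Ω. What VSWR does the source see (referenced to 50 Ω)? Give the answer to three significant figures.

βl = 2π × 0.0769 = 27.7°
tan(βl) = 0.525
Z_in = Z_0·(Z_L + jZ_0·tanβl)/(Z_0 + jZ_L·tanβl) = 120 − j89.6 Ω
Γ_s = (Z_in − Z_s)/(Z_in + Z_s) = (69.8 − j89.6)/(170 − j89.6), |Γ_s| = 0.592
VSWR = (1 + |Γ_s|)/(1 − |Γ_s|)

VSWR ≈ 3.9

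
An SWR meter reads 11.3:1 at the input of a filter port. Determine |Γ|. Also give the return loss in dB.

|Γ| = (S − 1)/(S + 1) = (11.3 − 1)/(11.3 + 1) = 10.3/12.3
RL = −20·log₁₀|Γ| = −20·log₁₀(0.837)

|Γ| ≈ 0.837; return loss ≈ 1.54 dB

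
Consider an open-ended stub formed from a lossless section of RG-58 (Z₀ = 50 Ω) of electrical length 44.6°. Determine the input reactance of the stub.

X_in ≈ -50.7 Ω (capacitive)

tan(βl) = 0.986
For an open-ended stub, Z_in = −jZ_0·cot(βl) = −jZ_0/tan(βl)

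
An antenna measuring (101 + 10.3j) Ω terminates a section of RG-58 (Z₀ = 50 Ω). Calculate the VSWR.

VSWR ≈ 2.05

Γ = (Z_L − Z_0)/(Z_L + Z_0) = (51 + j10.3)/(151 + j10.3)
|Γ| = 52/151 = 0.344
VSWR = (1 + |Γ|)/(1 − |Γ|) = 1.34/0.656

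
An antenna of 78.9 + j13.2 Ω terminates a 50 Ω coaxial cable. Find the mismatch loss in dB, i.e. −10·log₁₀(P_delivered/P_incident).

mismatch loss ≈ 0.269 dB

Γ = (28.9 + j13.2)/(128.9 + j13.2), |Γ| = 0.245
|Γ|² = 0.0601, so P_del/P_inc = 1 − |Γ|² = 0.94
ML = −10·log₁₀(1 − |Γ|²)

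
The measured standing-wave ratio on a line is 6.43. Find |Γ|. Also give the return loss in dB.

|Γ| ≈ 0.731; return loss ≈ 2.72 dB

|Γ| = (S − 1)/(S + 1) = (6.43 − 1)/(6.43 + 1) = 5.43/7.43
RL = −20·log₁₀|Γ| = −20·log₁₀(0.731)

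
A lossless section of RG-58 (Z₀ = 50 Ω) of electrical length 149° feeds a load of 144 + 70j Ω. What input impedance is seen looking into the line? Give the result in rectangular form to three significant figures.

Z_in ≈ 30.7 + j50.6 Ω

tan(βl) = tan(149°) = -0.601
Z_in = Z_0·(Z_L + jZ_0·tanβl)/(Z_0 + jZ_L·tanβl)
     = 50·(144 + j40)/(92.1 − j86.5)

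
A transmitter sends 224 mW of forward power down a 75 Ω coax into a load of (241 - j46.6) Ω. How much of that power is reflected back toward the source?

P_reflected ≈ 65.3 mW

|Γ| = |(166 − j46.6)/(316 − j46.6)| = 0.54
|Γ|² = 0.291
P_refl = |Γ|²·P_inc = 65.3 mW, P_del = (1 − |Γ|²)·P_inc = 159 mW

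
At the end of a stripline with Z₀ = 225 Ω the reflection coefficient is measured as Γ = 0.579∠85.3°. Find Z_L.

Z_L = Z_0·(1 + Γ)/(1 − Γ) = 225·(1.05 + j0.577)/(0.953 − j0.577)

Z_L ≈ 121 + j209 Ω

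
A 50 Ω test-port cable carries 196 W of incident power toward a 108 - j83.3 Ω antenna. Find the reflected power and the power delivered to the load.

P_reflected ≈ 63.3 W; P_delivered ≈ 133 W

|Γ| = |(58 − j83.3)/(158 − j83.3)| = 0.568
|Γ|² = 0.323
P_refl = |Γ|²·P_inc = 63.3 W, P_del = (1 − |Γ|²)·P_inc = 133 W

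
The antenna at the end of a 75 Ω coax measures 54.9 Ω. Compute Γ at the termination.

Γ = (Z_L − Z_0)/(Z_L + Z_0) = (54.9 − 75)/(54.9 + 75) = -20.1/129.9

Γ = -0.155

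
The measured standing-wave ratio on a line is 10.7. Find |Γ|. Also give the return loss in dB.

|Γ| = (S − 1)/(S + 1) = (10.7 − 1)/(10.7 + 1) = 9.7/11.7
RL = −20·log₁₀|Γ| = −20·log₁₀(0.829)

|Γ| ≈ 0.829; return loss ≈ 1.63 dB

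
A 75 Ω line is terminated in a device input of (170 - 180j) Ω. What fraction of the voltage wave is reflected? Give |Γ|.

|Γ| ≈ 0.669

Γ = (Z_L − Z_0)/(Z_L + Z_0) = (95 − j180)/(245 − j180)
|Γ| = 204/304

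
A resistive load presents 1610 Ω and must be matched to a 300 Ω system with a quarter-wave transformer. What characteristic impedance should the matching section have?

Z_qwt ≈ 695 Ω

Z_qwt = √(Z_0·R_L) = √(300 × 1610) = √483000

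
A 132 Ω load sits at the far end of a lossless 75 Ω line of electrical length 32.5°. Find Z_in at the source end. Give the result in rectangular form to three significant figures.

tan(βl) = tan(32.5°) = 0.637
Z_in = Z_0·(Z_L + jZ_0·tanβl)/(Z_0 + jZ_L·tanβl)
     = 75·(132 + j47.8)/(75 + j84.1)

Z_in ≈ 82.2 − j44.4 Ω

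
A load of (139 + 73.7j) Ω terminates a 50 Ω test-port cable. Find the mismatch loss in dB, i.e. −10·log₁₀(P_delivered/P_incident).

Γ = (89 + j73.7)/(189 + j73.7), |Γ| = 0.57
|Γ|² = 0.324, so P_del/P_inc = 1 − |Γ|² = 0.676
ML = −10·log₁₀(1 − |Γ|²)

mismatch loss ≈ 1.7 dB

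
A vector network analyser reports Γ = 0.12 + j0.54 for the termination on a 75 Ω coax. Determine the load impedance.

Z_L ≈ 48.8 + j76 Ω

Z_L = Z_0·(1 + Γ)/(1 − Γ) = 75·(1.12 + j0.54)/(0.88 − j0.54)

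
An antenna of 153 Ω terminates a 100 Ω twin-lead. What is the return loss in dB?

Γ = (153 − 100)/(153 + 100) = 0.209
RL = −20·log₁₀|Γ| = −20·log₁₀(0.209)

RL ≈ 13.6 dB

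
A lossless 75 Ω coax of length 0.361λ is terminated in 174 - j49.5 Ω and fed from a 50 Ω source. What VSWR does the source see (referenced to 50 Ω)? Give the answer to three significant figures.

VSWR ≈ 2.92

βl = 2π × 0.361 = 130°
tan(βl) = -1.19
Z_in = Z_0·(Z_L + jZ_0·tanβl)/(Z_0 + jZ_L·tanβl) = 54.7 + j58.6 Ω
Γ_s = (Z_in − Z_s)/(Z_in + Z_s) = (4.7 + j58.6)/(105 + j58.6), |Γ_s| = 0.49
VSWR = (1 + |Γ_s|)/(1 − |Γ_s|)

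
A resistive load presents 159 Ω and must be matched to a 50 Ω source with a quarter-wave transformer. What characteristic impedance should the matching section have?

Z_qwt = √(Z_0·R_L) = √(50 × 159) = √7950

Z_qwt ≈ 89.2 Ω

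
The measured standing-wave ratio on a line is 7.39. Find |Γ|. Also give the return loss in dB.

|Γ| ≈ 0.762; return loss ≈ 2.37 dB

|Γ| = (S − 1)/(S + 1) = (7.39 − 1)/(7.39 + 1) = 6.39/8.39
RL = −20·log₁₀|Γ| = −20·log₁₀(0.762)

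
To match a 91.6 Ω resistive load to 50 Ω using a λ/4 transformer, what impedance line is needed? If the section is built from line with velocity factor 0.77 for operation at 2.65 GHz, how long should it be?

Z_qwt = √(Z_0·R_L) = √(50 × 91.6) = √4580
λ = 0.77·c/f = 0.0872 m, so l = λ/4 = 0.0218 m

Z_qwt ≈ 67.7 Ω; length ≈ 2.18 cm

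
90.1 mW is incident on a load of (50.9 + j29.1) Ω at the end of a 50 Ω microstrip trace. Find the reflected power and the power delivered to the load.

|Γ| = |(0.9 + j29.1)/(100.9 + j29.1)| = 0.277
|Γ|² = 0.0769
P_refl = |Γ|²·P_inc = 6.93 mW, P_del = (1 − |Γ|²)·P_inc = 83.2 mW

P_reflected ≈ 6.93 mW; P_delivered ≈ 83.2 mW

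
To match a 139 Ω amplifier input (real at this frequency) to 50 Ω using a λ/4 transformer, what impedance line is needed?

Z_qwt ≈ 83.4 Ω

Z_qwt = √(Z_0·R_L) = √(50 × 139) = √6950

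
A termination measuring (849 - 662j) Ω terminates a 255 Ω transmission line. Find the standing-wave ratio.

Γ = (Z_L − Z_0)/(Z_L + Z_0) = (594 − j662)/(1104 − j662)
|Γ| = 889/1290 = 0.691
VSWR = (1 + |Γ|)/(1 − |Γ|) = 1.69/0.309

VSWR ≈ 5.47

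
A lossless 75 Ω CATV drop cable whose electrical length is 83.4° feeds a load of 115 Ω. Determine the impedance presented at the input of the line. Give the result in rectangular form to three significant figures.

Z_in ≈ 49.3 − j4.96 Ω

tan(βl) = tan(83.4°) = 8.64
Z_in = Z_0·(Z_L + jZ_0·tanβl)/(Z_0 + jZ_L·tanβl)
     = 75·(115 + j648)/(75 + j994)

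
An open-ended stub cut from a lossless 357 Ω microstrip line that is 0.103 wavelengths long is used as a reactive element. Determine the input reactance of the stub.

βl = 2π × 0.103 = 37.1°
tan(βl) = 0.756
For an open-ended stub, Z_in = −jZ_0·cot(βl) = −jZ_0/tan(βl)

X_in ≈ -472 Ω (capacitive)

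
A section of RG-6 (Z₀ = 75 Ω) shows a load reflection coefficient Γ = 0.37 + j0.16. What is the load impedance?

Z_L ≈ 149 + j56.8 Ω

Z_L = Z_0·(1 + Γ)/(1 − Γ) = 75·(1.37 + j0.16)/(0.63 − j0.16)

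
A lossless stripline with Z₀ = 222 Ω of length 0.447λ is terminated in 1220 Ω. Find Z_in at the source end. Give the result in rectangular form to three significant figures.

βl = 2π × 0.447 = 161°
tan(βl) = tan(161°) = -0.346
Z_in = Z_0·(Z_L + jZ_0·tanβl)/(Z_0 + jZ_L·tanβl)
     = 222·(1220 − j76.8)/(222 − j422)

Z_in ≈ 296 + j486 Ω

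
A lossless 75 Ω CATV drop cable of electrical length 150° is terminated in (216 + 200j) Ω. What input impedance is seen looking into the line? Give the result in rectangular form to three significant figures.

Z_in ≈ 31.3 + j82.2 Ω

tan(βl) = tan(150°) = -0.577
Z_in = Z_0·(Z_L + jZ_0·tanβl)/(Z_0 + jZ_L·tanβl)
     = 75·(216 + j157)/(190 − j125)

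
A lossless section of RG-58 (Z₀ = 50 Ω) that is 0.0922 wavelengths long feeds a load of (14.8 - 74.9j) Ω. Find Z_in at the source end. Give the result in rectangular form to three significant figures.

βl = 2π × 0.0922 = 33.2°
tan(βl) = tan(33.2°) = 0.654
Z_in = Z_0·(Z_L + jZ_0·tanβl)/(Z_0 + jZ_L·tanβl)
     = 50·(14.8 − j42.2)/(99 + j9.68)

Z_in ≈ 5.34 − j21.8 Ω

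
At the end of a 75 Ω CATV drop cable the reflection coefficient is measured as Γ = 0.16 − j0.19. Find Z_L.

Z_L ≈ 94.9 − j38.4 Ω

Z_L = Z_0·(1 + Γ)/(1 − Γ) = 75·(1.16 − j0.19)/(0.84 + j0.19)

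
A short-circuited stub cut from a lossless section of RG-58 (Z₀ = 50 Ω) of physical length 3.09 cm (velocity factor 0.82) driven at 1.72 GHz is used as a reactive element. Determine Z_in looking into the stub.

Z_in ≈ +j231 Ω

λ = v/f = 0.82·c / 1.72 GHz = 0.143 m
βl = 2π·l/λ = 2π × 0.216 = 77.8°
tan(βl) = 4.62
For a short-circuited stub, Z_in = jZ_0·tan(βl)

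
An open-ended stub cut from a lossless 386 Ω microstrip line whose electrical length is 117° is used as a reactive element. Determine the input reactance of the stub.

tan(βl) = -1.96
For an open-ended stub, Z_in = −jZ_0·cot(βl) = −jZ_0/tan(βl)

X_in ≈ 197 Ω (inductive)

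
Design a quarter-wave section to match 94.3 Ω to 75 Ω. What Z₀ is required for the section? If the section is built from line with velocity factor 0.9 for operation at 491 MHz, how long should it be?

Z_qwt ≈ 84.1 Ω; length ≈ 13.7 cm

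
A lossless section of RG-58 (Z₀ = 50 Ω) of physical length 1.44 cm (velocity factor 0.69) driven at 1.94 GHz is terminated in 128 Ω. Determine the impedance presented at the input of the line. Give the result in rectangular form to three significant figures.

λ = v/f = 0.69·c / 1.94 GHz = 0.107 m
βl = 2π·l/λ = 2π × 0.135 = 48.6°
tan(βl) = tan(48.6°) = 1.13
Z_in = Z_0·(Z_L + jZ_0·tanβl)/(Z_0 + jZ_L·tanβl)
     = 50·(128 + j56.7)/(50 + j145)

Z_in ≈ 31 − j33.4 Ω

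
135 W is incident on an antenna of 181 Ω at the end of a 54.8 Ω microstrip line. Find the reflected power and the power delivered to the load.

P_reflected ≈ 38.7 W; P_delivered ≈ 96.3 W

Γ = (181 − 54.8)/(181 + 54.8) = 0.535
|Γ|² = 0.286
P_refl = |Γ|²·P_inc = 38.7 W, P_del = (1 − |Γ|²)·P_inc = 96.3 W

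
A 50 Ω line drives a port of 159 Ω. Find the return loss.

Γ = (159 − 50)/(159 + 50) = 0.522
RL = −20·log₁₀|Γ| = −20·log₁₀(0.522)

RL ≈ 5.65 dB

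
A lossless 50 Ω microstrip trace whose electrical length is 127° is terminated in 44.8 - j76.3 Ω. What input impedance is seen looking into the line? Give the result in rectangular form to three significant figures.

tan(βl) = tan(127°) = -1.33
Z_in = Z_0·(Z_L + jZ_0·tanβl)/(Z_0 + jZ_L·tanβl)
     = 50·(44.8 − j143)/(-51.3 − j59.5)

Z_in ≈ 50.2 + j80.9 Ω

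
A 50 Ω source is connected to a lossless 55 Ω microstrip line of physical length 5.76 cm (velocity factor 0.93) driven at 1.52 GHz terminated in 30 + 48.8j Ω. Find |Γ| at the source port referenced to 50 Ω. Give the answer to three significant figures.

λ = v/f = 0.93·c / 1.52 GHz = 0.184 m
βl = 2π·l/λ = 2π × 0.314 = 113°
tan(βl) = -2.36
Z_in = Z_0·(Z_L + jZ_0·tanβl)/(Z_0 + jZ_L·tanβl) = 17.5 − j18.9 Ω
Γ_s = (Z_in − Z_s)/(Z_in + Z_s) = (-32.5 − j18.9)/(67.5 − j18.9), |Γ_s| = 0.535

|Γ| ≈ 0.535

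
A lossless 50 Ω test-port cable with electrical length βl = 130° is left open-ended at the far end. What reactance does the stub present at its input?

tan(βl) = -1.19
For an open-ended stub, Z_in = −jZ_0·cot(βl) = −jZ_0/tan(βl)

X_in ≈ 42 Ω (inductive)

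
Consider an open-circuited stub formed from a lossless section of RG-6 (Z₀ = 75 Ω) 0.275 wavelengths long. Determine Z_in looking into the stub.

βl = 2π × 0.275 = 99°
tan(βl) = -6.31
For an open-circuited stub, Z_in = −jZ_0·cot(βl) = −jZ_0/tan(βl)

Z_in ≈ +j11.9 Ω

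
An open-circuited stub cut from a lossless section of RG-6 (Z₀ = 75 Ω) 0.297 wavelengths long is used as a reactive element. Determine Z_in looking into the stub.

Z_in ≈ +j22.8 Ω

βl = 2π × 0.297 = 107°
tan(βl) = -3.29
For an open-circuited stub, Z_in = −jZ_0·cot(βl) = −jZ_0/tan(βl)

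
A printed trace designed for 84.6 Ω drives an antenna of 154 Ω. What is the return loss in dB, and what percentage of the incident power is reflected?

RL ≈ 10.7 dB; 8.46% of incident power reflected

Γ = (154 − 84.6)/(154 + 84.6) = 0.291
RL = −20·log₁₀(0.291) = 10.7 dB
P_refl/P_inc = |Γ|² = 0.0846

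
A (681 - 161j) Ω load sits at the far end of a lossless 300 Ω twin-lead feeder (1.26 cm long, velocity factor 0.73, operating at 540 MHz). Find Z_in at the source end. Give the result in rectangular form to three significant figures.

Z_in ≈ 497 − j293 Ω

λ = v/f = 0.73·c / 540 MHz = 0.406 m
βl = 2π·l/λ = 2π × 0.0311 = 11.2°
tan(βl) = tan(11.2°) = 0.198
Z_in = Z_0·(Z_L + jZ_0·tanβl)/(Z_0 + jZ_L·tanβl)
     = 300·(681 − j102)/(332 + j135)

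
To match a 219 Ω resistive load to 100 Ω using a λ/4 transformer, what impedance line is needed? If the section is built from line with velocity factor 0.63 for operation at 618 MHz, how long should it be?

Z_qwt ≈ 148 Ω; length ≈ 7.65 cm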